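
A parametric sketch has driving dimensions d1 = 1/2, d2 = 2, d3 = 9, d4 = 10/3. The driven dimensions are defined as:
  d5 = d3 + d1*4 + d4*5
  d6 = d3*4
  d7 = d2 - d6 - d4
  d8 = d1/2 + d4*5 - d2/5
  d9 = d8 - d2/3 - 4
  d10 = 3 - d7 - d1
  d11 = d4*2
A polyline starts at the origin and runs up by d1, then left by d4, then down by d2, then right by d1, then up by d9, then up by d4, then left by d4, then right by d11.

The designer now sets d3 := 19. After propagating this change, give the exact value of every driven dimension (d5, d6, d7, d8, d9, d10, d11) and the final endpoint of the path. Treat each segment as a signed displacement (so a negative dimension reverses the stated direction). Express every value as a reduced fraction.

d5 = 113/3
d6 = 76
d7 = -232/3
d8 = 991/60
d9 = 237/20
d10 = 479/6
d11 = 20/3
endpoint = (1/2, 821/60)

Apply edit: d3 := 19
  d5 = d3 + d1*4 + d4*5 = 113/3
  d6 = d3*4 = 76
  d7 = d2 - d6 - d4 = -232/3
  d8 = d1/2 + d4*5 - d2/5 = 991/60
  d9 = d8 - d2/3 - 4 = 237/20
  d10 = 3 - d7 - d1 = 479/6
  d11 = d4*2 = 20/3
Walk from origin (0, 0):
  seg 1: up by d1 = 1/2 → (0, 1/2)
  seg 2: left by d4 = 10/3 → (-10/3, 1/2)
  seg 3: down by d2 = 2 → (-10/3, -3/2)
  seg 4: right by d1 = 1/2 → (-17/6, -3/2)
  seg 5: up by d9 = 237/20 → (-17/6, 207/20)
  seg 6: up by d4 = 10/3 → (-17/6, 821/60)
  seg 7: left by d4 = 10/3 → (-37/6, 821/60)
  seg 8: right by d11 = 20/3 → (1/2, 821/60)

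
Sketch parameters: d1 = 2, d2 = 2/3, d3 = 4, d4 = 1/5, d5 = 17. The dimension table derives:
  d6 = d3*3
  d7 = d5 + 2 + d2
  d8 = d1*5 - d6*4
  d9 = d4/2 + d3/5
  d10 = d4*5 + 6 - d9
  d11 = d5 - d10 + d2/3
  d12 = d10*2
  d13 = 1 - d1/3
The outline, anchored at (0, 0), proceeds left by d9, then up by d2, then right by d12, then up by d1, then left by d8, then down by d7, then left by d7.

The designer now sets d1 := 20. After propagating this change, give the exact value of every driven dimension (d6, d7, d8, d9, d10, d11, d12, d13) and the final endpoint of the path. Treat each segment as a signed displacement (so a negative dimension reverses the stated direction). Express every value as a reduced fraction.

d6 = 12
d7 = 59/3
d8 = 52
d9 = 9/10
d10 = 61/10
d11 = 1001/90
d12 = 61/5
d13 = -17/3
endpoint = (-1811/30, 1)

Apply edit: d1 := 20
  d6 = d3*3 = 12
  d7 = d5 + 2 + d2 = 59/3
  d8 = d1*5 - d6*4 = 52
  d9 = d4/2 + d3/5 = 9/10
  d10 = d4*5 + 6 - d9 = 61/10
  d11 = d5 - d10 + d2/3 = 1001/90
  d12 = d10*2 = 61/5
  d13 = 1 - d1/3 = -17/3
Walk from origin (0, 0):
  seg 1: left by d9 = 9/10 → (-9/10, 0)
  seg 2: up by d2 = 2/3 → (-9/10, 2/3)
  seg 3: right by d12 = 61/5 → (113/10, 2/3)
  seg 4: up by d1 = 20 → (113/10, 62/3)
  seg 5: left by d8 = 52 → (-407/10, 62/3)
  seg 6: down by d7 = 59/3 → (-407/10, 1)
  seg 7: left by d7 = 59/3 → (-1811/30, 1)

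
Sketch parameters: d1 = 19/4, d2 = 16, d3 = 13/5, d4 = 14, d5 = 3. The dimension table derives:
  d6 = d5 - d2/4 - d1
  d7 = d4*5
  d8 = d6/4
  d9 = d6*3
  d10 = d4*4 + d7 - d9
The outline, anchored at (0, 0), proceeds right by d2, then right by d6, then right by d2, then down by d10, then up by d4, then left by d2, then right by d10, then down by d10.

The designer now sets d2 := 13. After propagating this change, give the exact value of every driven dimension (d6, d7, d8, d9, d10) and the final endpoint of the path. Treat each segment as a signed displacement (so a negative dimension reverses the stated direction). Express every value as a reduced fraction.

d6 = -5
d7 = 70
d8 = -5/4
d9 = -15
d10 = 141
endpoint = (149, -268)

Apply edit: d2 := 13
  d6 = d5 - d2/4 - d1 = -5
  d7 = d4*5 = 70
  d8 = d6/4 = -5/4
  d9 = d6*3 = -15
  d10 = d4*4 + d7 - d9 = 141
Walk from origin (0, 0):
  seg 1: right by d2 = 13 → (13, 0)
  seg 2: right by d6 = -5 → (8, 0)
  seg 3: right by d2 = 13 → (21, 0)
  seg 4: down by d10 = 141 → (21, -141)
  seg 5: up by d4 = 14 → (21, -127)
  seg 6: left by d2 = 13 → (8, -127)
  seg 7: right by d10 = 141 → (149, -127)
  seg 8: down by d10 = 141 → (149, -268)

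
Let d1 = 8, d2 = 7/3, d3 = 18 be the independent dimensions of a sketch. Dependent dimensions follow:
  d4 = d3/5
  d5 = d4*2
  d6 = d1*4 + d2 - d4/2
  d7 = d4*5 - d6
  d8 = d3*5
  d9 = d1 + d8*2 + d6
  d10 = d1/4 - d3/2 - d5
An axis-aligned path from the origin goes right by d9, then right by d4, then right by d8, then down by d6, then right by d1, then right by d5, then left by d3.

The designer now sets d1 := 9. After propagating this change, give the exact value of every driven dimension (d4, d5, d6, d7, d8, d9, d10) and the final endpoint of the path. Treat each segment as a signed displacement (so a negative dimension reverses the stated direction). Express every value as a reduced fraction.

d4 = 18/5
d5 = 36/5
d6 = 548/15
d7 = -278/15
d8 = 90
d9 = 3383/15
d10 = -279/20
endpoint = (952/3, -548/15)

Apply edit: d1 := 9
  d4 = d3/5 = 18/5
  d5 = d4*2 = 36/5
  d6 = d1*4 + d2 - d4/2 = 548/15
  d7 = d4*5 - d6 = -278/15
  d8 = d3*5 = 90
  d9 = d1 + d8*2 + d6 = 3383/15
  d10 = d1/4 - d3/2 - d5 = -279/20
Walk from origin (0, 0):
  seg 1: right by d9 = 3383/15 → (3383/15, 0)
  seg 2: right by d4 = 18/5 → (3437/15, 0)
  seg 3: right by d8 = 90 → (4787/15, 0)
  seg 4: down by d6 = 548/15 → (4787/15, -548/15)
  seg 5: right by d1 = 9 → (4922/15, -548/15)
  seg 6: right by d5 = 36/5 → (1006/3, -548/15)
  seg 7: left by d3 = 18 → (952/3, -548/15)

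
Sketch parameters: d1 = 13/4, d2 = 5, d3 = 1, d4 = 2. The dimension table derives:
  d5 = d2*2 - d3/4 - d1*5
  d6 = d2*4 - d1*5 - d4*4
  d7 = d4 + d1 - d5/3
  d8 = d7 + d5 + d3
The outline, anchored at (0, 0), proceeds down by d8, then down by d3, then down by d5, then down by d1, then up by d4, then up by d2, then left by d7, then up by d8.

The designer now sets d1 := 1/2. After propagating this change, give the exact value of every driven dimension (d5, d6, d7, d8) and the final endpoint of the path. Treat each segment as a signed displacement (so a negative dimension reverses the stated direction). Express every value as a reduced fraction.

d5 = 29/4
d6 = 19/2
d7 = 1/12
d8 = 25/3
endpoint = (-1/12, -7/4)

Apply edit: d1 := 1/2
  d5 = d2*2 - d3/4 - d1*5 = 29/4
  d6 = d2*4 - d1*5 - d4*4 = 19/2
  d7 = d4 + d1 - d5/3 = 1/12
  d8 = d7 + d5 + d3 = 25/3
Walk from origin (0, 0):
  seg 1: down by d8 = 25/3 → (0, -25/3)
  seg 2: down by d3 = 1 → (0, -28/3)
  seg 3: down by d5 = 29/4 → (0, -199/12)
  seg 4: down by d1 = 1/2 → (0, -205/12)
  seg 5: up by d4 = 2 → (0, -181/12)
  seg 6: up by d2 = 5 → (0, -121/12)
  seg 7: left by d7 = 1/12 → (-1/12, -121/12)
  seg 8: up by d8 = 25/3 → (-1/12, -7/4)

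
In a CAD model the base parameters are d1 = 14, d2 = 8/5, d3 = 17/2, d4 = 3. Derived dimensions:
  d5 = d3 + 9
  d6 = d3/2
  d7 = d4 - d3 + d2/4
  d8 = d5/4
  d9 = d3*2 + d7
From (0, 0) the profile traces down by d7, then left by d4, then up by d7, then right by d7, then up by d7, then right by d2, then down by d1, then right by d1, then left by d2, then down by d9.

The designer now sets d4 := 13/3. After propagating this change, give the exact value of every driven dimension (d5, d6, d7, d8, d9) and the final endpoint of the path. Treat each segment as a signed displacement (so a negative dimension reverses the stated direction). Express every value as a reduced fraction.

d5 = 35/2
d6 = 17/4
d7 = -113/30
d8 = 35/8
d9 = 397/30
endpoint = (59/10, -31)

Apply edit: d4 := 13/3
  d5 = d3 + 9 = 35/2
  d6 = d3/2 = 17/4
  d7 = d4 - d3 + d2/4 = -113/30
  d8 = d5/4 = 35/8
  d9 = d3*2 + d7 = 397/30
Walk from origin (0, 0):
  seg 1: down by d7 = -113/30 → (0, 113/30)
  seg 2: left by d4 = 13/3 → (-13/3, 113/30)
  seg 3: up by d7 = -113/30 → (-13/3, 0)
  seg 4: right by d7 = -113/30 → (-81/10, 0)
  seg 5: up by d7 = -113/30 → (-81/10, -113/30)
  seg 6: right by d2 = 8/5 → (-13/2, -113/30)
  seg 7: down by d1 = 14 → (-13/2, -533/30)
  seg 8: right by d1 = 14 → (15/2, -533/30)
  seg 9: left by d2 = 8/5 → (59/10, -533/30)
  seg 10: down by d9 = 397/30 → (59/10, -31)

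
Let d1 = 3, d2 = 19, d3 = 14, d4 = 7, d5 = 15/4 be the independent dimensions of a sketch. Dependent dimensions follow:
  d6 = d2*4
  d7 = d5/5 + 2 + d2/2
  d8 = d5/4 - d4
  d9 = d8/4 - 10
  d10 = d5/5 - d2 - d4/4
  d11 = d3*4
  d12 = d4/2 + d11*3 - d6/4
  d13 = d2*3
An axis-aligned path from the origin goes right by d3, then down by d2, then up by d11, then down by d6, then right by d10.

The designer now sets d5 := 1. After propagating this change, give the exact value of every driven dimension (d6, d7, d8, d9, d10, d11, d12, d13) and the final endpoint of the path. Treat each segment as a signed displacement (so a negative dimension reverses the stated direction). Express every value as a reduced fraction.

Apply edit: d5 := 1
  d6 = d2*4 = 76
  d7 = d5/5 + 2 + d2/2 = 117/10
  d8 = d5/4 - d4 = -27/4
  d9 = d8/4 - 10 = -187/16
  d10 = d5/5 - d2 - d4/4 = -411/20
  d11 = d3*4 = 56
  d12 = d4/2 + d11*3 - d6/4 = 305/2
  d13 = d2*3 = 57
Walk from origin (0, 0):
  seg 1: right by d3 = 14 → (14, 0)
  seg 2: down by d2 = 19 → (14, -19)
  seg 3: up by d11 = 56 → (14, 37)
  seg 4: down by d6 = 76 → (14, -39)
  seg 5: right by d10 = -411/20 → (-131/20, -39)

d6 = 76
d7 = 117/10
d8 = -27/4
d9 = -187/16
d10 = -411/20
d11 = 56
d12 = 305/2
d13 = 57
endpoint = (-131/20, -39)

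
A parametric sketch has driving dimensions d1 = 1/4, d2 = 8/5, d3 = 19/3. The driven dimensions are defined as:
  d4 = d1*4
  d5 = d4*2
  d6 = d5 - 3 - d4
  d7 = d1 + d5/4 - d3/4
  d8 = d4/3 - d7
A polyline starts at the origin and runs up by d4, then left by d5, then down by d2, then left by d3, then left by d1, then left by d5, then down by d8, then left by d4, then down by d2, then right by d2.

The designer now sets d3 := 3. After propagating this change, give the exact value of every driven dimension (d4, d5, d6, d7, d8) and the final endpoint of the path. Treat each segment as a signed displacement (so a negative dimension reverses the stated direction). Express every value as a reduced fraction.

Apply edit: d3 := 3
  d4 = d1*4 = 1
  d5 = d4*2 = 2
  d6 = d5 - 3 - d4 = -2
  d7 = d1 + d5/4 - d3/4 = 0
  d8 = d4/3 - d7 = 1/3
Walk from origin (0, 0):
  seg 1: up by d4 = 1 → (0, 1)
  seg 2: left by d5 = 2 → (-2, 1)
  seg 3: down by d2 = 8/5 → (-2, -3/5)
  seg 4: left by d3 = 3 → (-5, -3/5)
  seg 5: left by d1 = 1/4 → (-21/4, -3/5)
  seg 6: left by d5 = 2 → (-29/4, -3/5)
  seg 7: down by d8 = 1/3 → (-29/4, -14/15)
  seg 8: left by d4 = 1 → (-33/4, -14/15)
  seg 9: down by d2 = 8/5 → (-33/4, -38/15)
  seg 10: right by d2 = 8/5 → (-133/20, -38/15)

d4 = 1
d5 = 2
d6 = -2
d7 = 0
d8 = 1/3
endpoint = (-133/20, -38/15)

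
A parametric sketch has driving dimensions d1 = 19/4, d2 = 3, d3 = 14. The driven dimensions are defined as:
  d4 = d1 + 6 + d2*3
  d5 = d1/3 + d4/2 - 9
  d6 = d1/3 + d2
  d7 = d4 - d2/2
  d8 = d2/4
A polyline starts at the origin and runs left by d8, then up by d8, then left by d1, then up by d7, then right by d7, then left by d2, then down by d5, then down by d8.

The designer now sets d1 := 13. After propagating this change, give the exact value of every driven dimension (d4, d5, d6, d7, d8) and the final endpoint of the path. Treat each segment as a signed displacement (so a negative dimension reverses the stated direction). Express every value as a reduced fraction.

Apply edit: d1 := 13
  d4 = d1 + 6 + d2*3 = 28
  d5 = d1/3 + d4/2 - 9 = 28/3
  d6 = d1/3 + d2 = 22/3
  d7 = d4 - d2/2 = 53/2
  d8 = d2/4 = 3/4
Walk from origin (0, 0):
  seg 1: left by d8 = 3/4 → (-3/4, 0)
  seg 2: up by d8 = 3/4 → (-3/4, 3/4)
  seg 3: left by d1 = 13 → (-55/4, 3/4)
  seg 4: up by d7 = 53/2 → (-55/4, 109/4)
  seg 5: right by d7 = 53/2 → (51/4, 109/4)
  seg 6: left by d2 = 3 → (39/4, 109/4)
  seg 7: down by d5 = 28/3 → (39/4, 215/12)
  seg 8: down by d8 = 3/4 → (39/4, 103/6)

d4 = 28
d5 = 28/3
d6 = 22/3
d7 = 53/2
d8 = 3/4
endpoint = (39/4, 103/6)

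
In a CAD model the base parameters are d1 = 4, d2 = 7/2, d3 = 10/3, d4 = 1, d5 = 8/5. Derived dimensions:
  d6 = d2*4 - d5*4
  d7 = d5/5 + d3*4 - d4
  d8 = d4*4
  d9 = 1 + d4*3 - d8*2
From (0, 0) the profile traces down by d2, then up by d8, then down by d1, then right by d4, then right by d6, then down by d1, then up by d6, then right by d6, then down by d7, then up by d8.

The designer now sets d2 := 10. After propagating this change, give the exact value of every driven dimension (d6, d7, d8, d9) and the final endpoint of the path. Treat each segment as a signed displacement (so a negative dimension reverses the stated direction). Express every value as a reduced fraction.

Apply edit: d2 := 10
  d6 = d2*4 - d5*4 = 168/5
  d7 = d5/5 + d3*4 - d4 = 949/75
  d8 = d4*4 = 4
  d9 = 1 + d4*3 - d8*2 = -4
Walk from origin (0, 0):
  seg 1: down by d2 = 10 → (0, -10)
  seg 2: up by d8 = 4 → (0, -6)
  seg 3: down by d1 = 4 → (0, -10)
  seg 4: right by d4 = 1 → (1, -10)
  seg 5: right by d6 = 168/5 → (173/5, -10)
  seg 6: down by d1 = 4 → (173/5, -14)
  seg 7: up by d6 = 168/5 → (173/5, 98/5)
  seg 8: right by d6 = 168/5 → (341/5, 98/5)
  seg 9: down by d7 = 949/75 → (341/5, 521/75)
  seg 10: up by d8 = 4 → (341/5, 821/75)

d6 = 168/5
d7 = 949/75
d8 = 4
d9 = -4
endpoint = (341/5, 821/75)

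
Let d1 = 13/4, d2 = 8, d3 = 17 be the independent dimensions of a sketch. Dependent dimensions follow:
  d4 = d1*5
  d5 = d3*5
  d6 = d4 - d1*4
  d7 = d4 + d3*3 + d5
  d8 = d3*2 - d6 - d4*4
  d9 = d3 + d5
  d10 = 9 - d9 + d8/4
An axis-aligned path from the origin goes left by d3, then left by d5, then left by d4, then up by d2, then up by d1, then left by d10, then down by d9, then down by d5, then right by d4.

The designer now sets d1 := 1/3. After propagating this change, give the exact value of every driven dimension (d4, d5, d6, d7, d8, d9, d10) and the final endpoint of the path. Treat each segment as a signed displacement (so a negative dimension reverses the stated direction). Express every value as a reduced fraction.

Apply edit: d1 := 1/3
  d4 = d1*5 = 5/3
  d5 = d3*5 = 85
  d6 = d4 - d1*4 = 1/3
  d7 = d4 + d3*3 + d5 = 413/3
  d8 = d3*2 - d6 - d4*4 = 27
  d9 = d3 + d5 = 102
  d10 = 9 - d9 + d8/4 = -345/4
Walk from origin (0, 0):
  seg 1: left by d3 = 17 → (-17, 0)
  seg 2: left by d5 = 85 → (-102, 0)
  seg 3: left by d4 = 5/3 → (-311/3, 0)
  seg 4: up by d2 = 8 → (-311/3, 8)
  seg 5: up by d1 = 1/3 → (-311/3, 25/3)
  seg 6: left by d10 = -345/4 → (-209/12, 25/3)
  seg 7: down by d9 = 102 → (-209/12, -281/3)
  seg 8: down by d5 = 85 → (-209/12, -536/3)
  seg 9: right by d4 = 5/3 → (-63/4, -536/3)

d4 = 5/3
d5 = 85
d6 = 1/3
d7 = 413/3
d8 = 27
d9 = 102
d10 = -345/4
endpoint = (-63/4, -536/3)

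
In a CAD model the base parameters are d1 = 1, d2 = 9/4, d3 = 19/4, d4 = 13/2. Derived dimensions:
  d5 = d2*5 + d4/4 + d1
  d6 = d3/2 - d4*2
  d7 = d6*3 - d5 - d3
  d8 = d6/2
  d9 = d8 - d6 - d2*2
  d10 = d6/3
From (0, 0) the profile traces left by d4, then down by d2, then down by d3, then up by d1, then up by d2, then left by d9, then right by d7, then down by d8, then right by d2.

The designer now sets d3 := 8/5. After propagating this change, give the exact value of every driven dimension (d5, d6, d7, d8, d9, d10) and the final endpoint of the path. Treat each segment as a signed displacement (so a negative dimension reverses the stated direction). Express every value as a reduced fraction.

d5 = 111/8
d6 = -61/5
d7 = -2083/40
d8 = -61/10
d9 = 8/5
d10 = -61/15
endpoint = (-2317/40, 11/2)

Apply edit: d3 := 8/5
  d5 = d2*5 + d4/4 + d1 = 111/8
  d6 = d3/2 - d4*2 = -61/5
  d7 = d6*3 - d5 - d3 = -2083/40
  d8 = d6/2 = -61/10
  d9 = d8 - d6 - d2*2 = 8/5
  d10 = d6/3 = -61/15
Walk from origin (0, 0):
  seg 1: left by d4 = 13/2 → (-13/2, 0)
  seg 2: down by d2 = 9/4 → (-13/2, -9/4)
  seg 3: down by d3 = 8/5 → (-13/2, -77/20)
  seg 4: up by d1 = 1 → (-13/2, -57/20)
  seg 5: up by d2 = 9/4 → (-13/2, -3/5)
  seg 6: left by d9 = 8/5 → (-81/10, -3/5)
  seg 7: right by d7 = -2083/40 → (-2407/40, -3/5)
  seg 8: down by d8 = -61/10 → (-2407/40, 11/2)
  seg 9: right by d2 = 9/4 → (-2317/40, 11/2)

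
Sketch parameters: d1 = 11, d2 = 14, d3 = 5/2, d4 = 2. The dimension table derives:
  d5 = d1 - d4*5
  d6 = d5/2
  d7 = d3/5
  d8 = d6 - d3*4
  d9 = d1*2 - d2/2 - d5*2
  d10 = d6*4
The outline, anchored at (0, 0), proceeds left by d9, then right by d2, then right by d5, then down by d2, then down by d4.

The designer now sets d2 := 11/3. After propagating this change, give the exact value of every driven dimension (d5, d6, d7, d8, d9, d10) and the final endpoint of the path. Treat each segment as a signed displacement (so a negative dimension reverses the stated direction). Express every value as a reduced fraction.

d5 = 1
d6 = 1/2
d7 = 1/2
d8 = -19/2
d9 = 109/6
d10 = 2
endpoint = (-27/2, -17/3)

Apply edit: d2 := 11/3
  d5 = d1 - d4*5 = 1
  d6 = d5/2 = 1/2
  d7 = d3/5 = 1/2
  d8 = d6 - d3*4 = -19/2
  d9 = d1*2 - d2/2 - d5*2 = 109/6
  d10 = d6*4 = 2
Walk from origin (0, 0):
  seg 1: left by d9 = 109/6 → (-109/6, 0)
  seg 2: right by d2 = 11/3 → (-29/2, 0)
  seg 3: right by d5 = 1 → (-27/2, 0)
  seg 4: down by d2 = 11/3 → (-27/2, -11/3)
  seg 5: down by d4 = 2 → (-27/2, -17/3)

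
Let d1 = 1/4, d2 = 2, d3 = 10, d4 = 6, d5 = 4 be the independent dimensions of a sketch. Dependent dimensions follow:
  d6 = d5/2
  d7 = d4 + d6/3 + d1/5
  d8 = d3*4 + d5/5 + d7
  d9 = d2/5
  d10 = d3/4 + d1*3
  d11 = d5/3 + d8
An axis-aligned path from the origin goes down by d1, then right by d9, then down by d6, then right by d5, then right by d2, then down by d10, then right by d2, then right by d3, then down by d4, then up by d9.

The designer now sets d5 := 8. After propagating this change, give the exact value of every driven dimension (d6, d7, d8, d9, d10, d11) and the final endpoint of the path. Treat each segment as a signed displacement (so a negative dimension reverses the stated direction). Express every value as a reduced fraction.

d6 = 4
d7 = 443/60
d8 = 2939/60
d9 = 2/5
d10 = 13/4
d11 = 1033/20
endpoint = (112/5, -131/10)

Apply edit: d5 := 8
  d6 = d5/2 = 4
  d7 = d4 + d6/3 + d1/5 = 443/60
  d8 = d3*4 + d5/5 + d7 = 2939/60
  d9 = d2/5 = 2/5
  d10 = d3/4 + d1*3 = 13/4
  d11 = d5/3 + d8 = 1033/20
Walk from origin (0, 0):
  seg 1: down by d1 = 1/4 → (0, -1/4)
  seg 2: right by d9 = 2/5 → (2/5, -1/4)
  seg 3: down by d6 = 4 → (2/5, -17/4)
  seg 4: right by d5 = 8 → (42/5, -17/4)
  seg 5: right by d2 = 2 → (52/5, -17/4)
  seg 6: down by d10 = 13/4 → (52/5, -15/2)
  seg 7: right by d2 = 2 → (62/5, -15/2)
  seg 8: right by d3 = 10 → (112/5, -15/2)
  seg 9: down by d4 = 6 → (112/5, -27/2)
  seg 10: up by d9 = 2/5 → (112/5, -131/10)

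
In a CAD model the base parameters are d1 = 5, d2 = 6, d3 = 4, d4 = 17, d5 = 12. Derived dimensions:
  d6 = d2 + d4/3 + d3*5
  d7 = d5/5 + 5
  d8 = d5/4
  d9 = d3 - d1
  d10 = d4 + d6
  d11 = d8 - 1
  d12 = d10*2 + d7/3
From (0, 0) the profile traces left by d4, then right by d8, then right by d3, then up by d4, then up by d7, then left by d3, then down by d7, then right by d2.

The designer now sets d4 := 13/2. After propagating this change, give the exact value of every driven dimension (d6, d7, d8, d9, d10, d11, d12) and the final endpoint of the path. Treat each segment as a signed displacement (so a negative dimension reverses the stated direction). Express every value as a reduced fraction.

Apply edit: d4 := 13/2
  d6 = d2 + d4/3 + d3*5 = 169/6
  d7 = d5/5 + 5 = 37/5
  d8 = d5/4 = 3
  d9 = d3 - d1 = -1
  d10 = d4 + d6 = 104/3
  d11 = d8 - 1 = 2
  d12 = d10*2 + d7/3 = 359/5
Walk from origin (0, 0):
  seg 1: left by d4 = 13/2 → (-13/2, 0)
  seg 2: right by d8 = 3 → (-7/2, 0)
  seg 3: right by d3 = 4 → (1/2, 0)
  seg 4: up by d4 = 13/2 → (1/2, 13/2)
  seg 5: up by d7 = 37/5 → (1/2, 139/10)
  seg 6: left by d3 = 4 → (-7/2, 139/10)
  seg 7: down by d7 = 37/5 → (-7/2, 13/2)
  seg 8: right by d2 = 6 → (5/2, 13/2)

d6 = 169/6
d7 = 37/5
d8 = 3
d9 = -1
d10 = 104/3
d11 = 2
d12 = 359/5
endpoint = (5/2, 13/2)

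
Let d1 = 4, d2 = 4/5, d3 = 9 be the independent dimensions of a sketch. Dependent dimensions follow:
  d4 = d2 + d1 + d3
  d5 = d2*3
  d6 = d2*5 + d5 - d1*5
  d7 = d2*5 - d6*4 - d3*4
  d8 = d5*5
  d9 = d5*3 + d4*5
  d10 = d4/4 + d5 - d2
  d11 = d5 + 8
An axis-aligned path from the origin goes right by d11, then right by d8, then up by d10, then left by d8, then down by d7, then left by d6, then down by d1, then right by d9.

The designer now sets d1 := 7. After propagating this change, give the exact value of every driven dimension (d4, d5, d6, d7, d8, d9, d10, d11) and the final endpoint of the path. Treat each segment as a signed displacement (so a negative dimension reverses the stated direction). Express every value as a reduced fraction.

Apply edit: d1 := 7
  d4 = d2 + d1 + d3 = 84/5
  d5 = d2*3 = 12/5
  d6 = d2*5 + d5 - d1*5 = -143/5
  d7 = d2*5 - d6*4 - d3*4 = 412/5
  d8 = d5*5 = 12
  d9 = d5*3 + d4*5 = 456/5
  d10 = d4/4 + d5 - d2 = 29/5
  d11 = d5 + 8 = 52/5
Walk from origin (0, 0):
  seg 1: right by d11 = 52/5 → (52/5, 0)
  seg 2: right by d8 = 12 → (112/5, 0)
  seg 3: up by d10 = 29/5 → (112/5, 29/5)
  seg 4: left by d8 = 12 → (52/5, 29/5)
  seg 5: down by d7 = 412/5 → (52/5, -383/5)
  seg 6: left by d6 = -143/5 → (39, -383/5)
  seg 7: down by d1 = 7 → (39, -418/5)
  seg 8: right by d9 = 456/5 → (651/5, -418/5)

d4 = 84/5
d5 = 12/5
d6 = -143/5
d7 = 412/5
d8 = 12
d9 = 456/5
d10 = 29/5
d11 = 52/5
endpoint = (651/5, -418/5)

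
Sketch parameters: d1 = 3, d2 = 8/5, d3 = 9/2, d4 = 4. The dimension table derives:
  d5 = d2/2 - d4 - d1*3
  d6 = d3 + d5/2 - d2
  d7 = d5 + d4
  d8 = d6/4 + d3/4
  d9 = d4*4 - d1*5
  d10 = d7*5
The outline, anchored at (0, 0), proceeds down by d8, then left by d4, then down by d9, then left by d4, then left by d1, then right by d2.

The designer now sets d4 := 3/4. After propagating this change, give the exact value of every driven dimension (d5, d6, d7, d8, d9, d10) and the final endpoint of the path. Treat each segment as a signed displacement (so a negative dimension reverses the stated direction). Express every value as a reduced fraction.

d5 = -179/20
d6 = -63/40
d7 = -41/5
d8 = 117/160
d9 = -12
d10 = -41
endpoint = (-29/10, 1803/160)

Apply edit: d4 := 3/4
  d5 = d2/2 - d4 - d1*3 = -179/20
  d6 = d3 + d5/2 - d2 = -63/40
  d7 = d5 + d4 = -41/5
  d8 = d6/4 + d3/4 = 117/160
  d9 = d4*4 - d1*5 = -12
  d10 = d7*5 = -41
Walk from origin (0, 0):
  seg 1: down by d8 = 117/160 → (0, -117/160)
  seg 2: left by d4 = 3/4 → (-3/4, -117/160)
  seg 3: down by d9 = -12 → (-3/4, 1803/160)
  seg 4: left by d4 = 3/4 → (-3/2, 1803/160)
  seg 5: left by d1 = 3 → (-9/2, 1803/160)
  seg 6: right by d2 = 8/5 → (-29/10, 1803/160)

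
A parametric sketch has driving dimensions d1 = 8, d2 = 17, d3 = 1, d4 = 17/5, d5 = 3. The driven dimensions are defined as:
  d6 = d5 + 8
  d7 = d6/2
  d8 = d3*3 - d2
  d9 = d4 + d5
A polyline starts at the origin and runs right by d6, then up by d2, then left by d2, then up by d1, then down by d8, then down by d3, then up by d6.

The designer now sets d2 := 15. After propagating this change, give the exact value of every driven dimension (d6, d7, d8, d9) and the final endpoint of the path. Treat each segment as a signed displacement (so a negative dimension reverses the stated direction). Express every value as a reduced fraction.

d6 = 11
d7 = 11/2
d8 = -12
d9 = 32/5
endpoint = (-4, 45)

Apply edit: d2 := 15
  d6 = d5 + 8 = 11
  d7 = d6/2 = 11/2
  d8 = d3*3 - d2 = -12
  d9 = d4 + d5 = 32/5
Walk from origin (0, 0):
  seg 1: right by d6 = 11 → (11, 0)
  seg 2: up by d2 = 15 → (11, 15)
  seg 3: left by d2 = 15 → (-4, 15)
  seg 4: up by d1 = 8 → (-4, 23)
  seg 5: down by d8 = -12 → (-4, 35)
  seg 6: down by d3 = 1 → (-4, 34)
  seg 7: up by d6 = 11 → (-4, 45)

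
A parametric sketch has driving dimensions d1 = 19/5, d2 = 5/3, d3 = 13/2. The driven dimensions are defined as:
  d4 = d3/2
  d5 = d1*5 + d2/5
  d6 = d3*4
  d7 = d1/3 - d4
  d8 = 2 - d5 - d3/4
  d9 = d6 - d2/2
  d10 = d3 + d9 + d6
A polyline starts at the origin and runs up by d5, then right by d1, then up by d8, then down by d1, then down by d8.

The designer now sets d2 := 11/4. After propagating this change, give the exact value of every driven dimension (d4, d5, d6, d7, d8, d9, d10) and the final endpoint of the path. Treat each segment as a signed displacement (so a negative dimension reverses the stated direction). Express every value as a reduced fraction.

d4 = 13/4
d5 = 391/20
d6 = 26
d7 = -119/60
d8 = -767/40
d9 = 197/8
d10 = 457/8
endpoint = (19/5, 63/4)

Apply edit: d2 := 11/4
  d4 = d3/2 = 13/4
  d5 = d1*5 + d2/5 = 391/20
  d6 = d3*4 = 26
  d7 = d1/3 - d4 = -119/60
  d8 = 2 - d5 - d3/4 = -767/40
  d9 = d6 - d2/2 = 197/8
  d10 = d3 + d9 + d6 = 457/8
Walk from origin (0, 0):
  seg 1: up by d5 = 391/20 → (0, 391/20)
  seg 2: right by d1 = 19/5 → (19/5, 391/20)
  seg 3: up by d8 = -767/40 → (19/5, 3/8)
  seg 4: down by d1 = 19/5 → (19/5, -137/40)
  seg 5: down by d8 = -767/40 → (19/5, 63/4)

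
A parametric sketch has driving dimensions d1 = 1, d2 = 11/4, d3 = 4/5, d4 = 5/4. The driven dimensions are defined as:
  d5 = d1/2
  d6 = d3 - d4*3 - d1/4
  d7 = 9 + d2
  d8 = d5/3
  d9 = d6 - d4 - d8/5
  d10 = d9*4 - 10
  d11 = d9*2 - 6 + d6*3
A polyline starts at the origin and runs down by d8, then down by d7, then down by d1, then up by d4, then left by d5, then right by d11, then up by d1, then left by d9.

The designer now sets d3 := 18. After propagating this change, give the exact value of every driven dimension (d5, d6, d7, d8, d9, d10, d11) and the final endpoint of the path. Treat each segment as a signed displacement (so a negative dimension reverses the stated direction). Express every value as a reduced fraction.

d5 = 1/2
d6 = 14
d7 = 47/4
d8 = 1/6
d9 = 763/60
d10 = 613/15
d11 = 1843/30
endpoint = (2893/60, -32/3)

Apply edit: d3 := 18
  d5 = d1/2 = 1/2
  d6 = d3 - d4*3 - d1/4 = 14
  d7 = 9 + d2 = 47/4
  d8 = d5/3 = 1/6
  d9 = d6 - d4 - d8/5 = 763/60
  d10 = d9*4 - 10 = 613/15
  d11 = d9*2 - 6 + d6*3 = 1843/30
Walk from origin (0, 0):
  seg 1: down by d8 = 1/6 → (0, -1/6)
  seg 2: down by d7 = 47/4 → (0, -143/12)
  seg 3: down by d1 = 1 → (0, -155/12)
  seg 4: up by d4 = 5/4 → (0, -35/3)
  seg 5: left by d5 = 1/2 → (-1/2, -35/3)
  seg 6: right by d11 = 1843/30 → (914/15, -35/3)
  seg 7: up by d1 = 1 → (914/15, -32/3)
  seg 8: left by d9 = 763/60 → (2893/60, -32/3)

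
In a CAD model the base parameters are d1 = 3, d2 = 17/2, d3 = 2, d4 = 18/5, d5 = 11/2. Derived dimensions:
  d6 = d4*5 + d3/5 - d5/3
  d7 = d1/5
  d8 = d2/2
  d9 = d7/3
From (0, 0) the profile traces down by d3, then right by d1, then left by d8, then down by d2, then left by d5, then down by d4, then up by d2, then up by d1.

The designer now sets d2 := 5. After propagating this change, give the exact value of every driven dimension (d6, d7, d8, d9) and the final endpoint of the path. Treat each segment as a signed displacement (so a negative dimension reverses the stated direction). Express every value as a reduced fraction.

Apply edit: d2 := 5
  d6 = d4*5 + d3/5 - d5/3 = 497/30
  d7 = d1/5 = 3/5
  d8 = d2/2 = 5/2
  d9 = d7/3 = 1/5
Walk from origin (0, 0):
  seg 1: down by d3 = 2 → (0, -2)
  seg 2: right by d1 = 3 → (3, -2)
  seg 3: left by d8 = 5/2 → (1/2, -2)
  seg 4: down by d2 = 5 → (1/2, -7)
  seg 5: left by d5 = 11/2 → (-5, -7)
  seg 6: down by d4 = 18/5 → (-5, -53/5)
  seg 7: up by d2 = 5 → (-5, -28/5)
  seg 8: up by d1 = 3 → (-5, -13/5)

d6 = 497/30
d7 = 3/5
d8 = 5/2
d9 = 1/5
endpoint = (-5, -13/5)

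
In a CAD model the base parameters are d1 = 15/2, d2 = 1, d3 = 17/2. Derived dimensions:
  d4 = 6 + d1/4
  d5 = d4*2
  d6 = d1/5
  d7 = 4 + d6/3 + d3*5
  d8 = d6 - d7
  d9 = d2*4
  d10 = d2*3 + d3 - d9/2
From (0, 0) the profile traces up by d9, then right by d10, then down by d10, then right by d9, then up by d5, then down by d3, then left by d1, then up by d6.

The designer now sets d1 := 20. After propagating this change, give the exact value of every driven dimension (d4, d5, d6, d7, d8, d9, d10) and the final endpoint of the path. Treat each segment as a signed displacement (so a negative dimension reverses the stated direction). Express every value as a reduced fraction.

d4 = 11
d5 = 22
d6 = 4
d7 = 287/6
d8 = -263/6
d9 = 4
d10 = 19/2
endpoint = (-13/2, 12)

Apply edit: d1 := 20
  d4 = 6 + d1/4 = 11
  d5 = d4*2 = 22
  d6 = d1/5 = 4
  d7 = 4 + d6/3 + d3*5 = 287/6
  d8 = d6 - d7 = -263/6
  d9 = d2*4 = 4
  d10 = d2*3 + d3 - d9/2 = 19/2
Walk from origin (0, 0):
  seg 1: up by d9 = 4 → (0, 4)
  seg 2: right by d10 = 19/2 → (19/2, 4)
  seg 3: down by d10 = 19/2 → (19/2, -11/2)
  seg 4: right by d9 = 4 → (27/2, -11/2)
  seg 5: up by d5 = 22 → (27/2, 33/2)
  seg 6: down by d3 = 17/2 → (27/2, 8)
  seg 7: left by d1 = 20 → (-13/2, 8)
  seg 8: up by d6 = 4 → (-13/2, 12)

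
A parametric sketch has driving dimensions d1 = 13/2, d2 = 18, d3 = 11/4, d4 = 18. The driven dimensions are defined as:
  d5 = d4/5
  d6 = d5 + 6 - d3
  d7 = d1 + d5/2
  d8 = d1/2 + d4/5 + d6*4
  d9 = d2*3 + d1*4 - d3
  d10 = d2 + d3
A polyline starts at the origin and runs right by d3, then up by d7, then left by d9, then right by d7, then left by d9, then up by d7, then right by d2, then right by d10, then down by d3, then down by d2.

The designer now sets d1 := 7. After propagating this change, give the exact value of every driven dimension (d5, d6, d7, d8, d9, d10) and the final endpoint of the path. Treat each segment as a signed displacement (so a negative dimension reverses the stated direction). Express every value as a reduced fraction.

Apply edit: d1 := 7
  d5 = d4/5 = 18/5
  d6 = d5 + 6 - d3 = 137/20
  d7 = d1 + d5/2 = 44/5
  d8 = d1/2 + d4/5 + d6*4 = 69/2
  d9 = d2*3 + d1*4 - d3 = 317/4
  d10 = d2 + d3 = 83/4
Walk from origin (0, 0):
  seg 1: right by d3 = 11/4 → (11/4, 0)
  seg 2: up by d7 = 44/5 → (11/4, 44/5)
  seg 3: left by d9 = 317/4 → (-153/2, 44/5)
  seg 4: right by d7 = 44/5 → (-677/10, 44/5)
  seg 5: left by d9 = 317/4 → (-2939/20, 44/5)
  seg 6: up by d7 = 44/5 → (-2939/20, 88/5)
  seg 7: right by d2 = 18 → (-2579/20, 88/5)
  seg 8: right by d10 = 83/4 → (-541/5, 88/5)
  seg 9: down by d3 = 11/4 → (-541/5, 297/20)
  seg 10: down by d2 = 18 → (-541/5, -63/20)

d5 = 18/5
d6 = 137/20
d7 = 44/5
d8 = 69/2
d9 = 317/4
d10 = 83/4
endpoint = (-541/5, -63/20)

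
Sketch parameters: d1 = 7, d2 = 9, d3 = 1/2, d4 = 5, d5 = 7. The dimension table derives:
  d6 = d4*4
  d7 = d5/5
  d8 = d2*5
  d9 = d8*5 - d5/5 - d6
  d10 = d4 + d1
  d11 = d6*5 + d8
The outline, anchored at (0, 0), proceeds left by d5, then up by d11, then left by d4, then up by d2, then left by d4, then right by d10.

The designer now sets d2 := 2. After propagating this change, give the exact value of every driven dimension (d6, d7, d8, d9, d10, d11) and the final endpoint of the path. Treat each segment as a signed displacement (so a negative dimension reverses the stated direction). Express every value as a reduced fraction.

d6 = 20
d7 = 7/5
d8 = 10
d9 = 143/5
d10 = 12
d11 = 110
endpoint = (-5, 112)

Apply edit: d2 := 2
  d6 = d4*4 = 20
  d7 = d5/5 = 7/5
  d8 = d2*5 = 10
  d9 = d8*5 - d5/5 - d6 = 143/5
  d10 = d4 + d1 = 12
  d11 = d6*5 + d8 = 110
Walk from origin (0, 0):
  seg 1: left by d5 = 7 → (-7, 0)
  seg 2: up by d11 = 110 → (-7, 110)
  seg 3: left by d4 = 5 → (-12, 110)
  seg 4: up by d2 = 2 → (-12, 112)
  seg 5: left by d4 = 5 → (-17, 112)
  seg 6: right by d10 = 12 → (-5, 112)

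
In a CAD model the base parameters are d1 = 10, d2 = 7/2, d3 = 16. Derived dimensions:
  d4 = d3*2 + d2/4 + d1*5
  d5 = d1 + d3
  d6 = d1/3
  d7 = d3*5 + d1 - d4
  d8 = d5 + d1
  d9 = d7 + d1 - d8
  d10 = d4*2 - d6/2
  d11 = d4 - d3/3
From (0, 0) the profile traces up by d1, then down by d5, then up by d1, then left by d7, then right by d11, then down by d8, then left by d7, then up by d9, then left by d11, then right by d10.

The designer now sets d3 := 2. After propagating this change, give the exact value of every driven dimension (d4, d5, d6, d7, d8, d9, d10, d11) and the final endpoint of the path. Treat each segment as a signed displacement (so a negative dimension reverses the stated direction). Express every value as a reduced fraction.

Apply edit: d3 := 2
  d4 = d3*2 + d2/4 + d1*5 = 439/8
  d5 = d1 + d3 = 12
  d6 = d1/3 = 10/3
  d7 = d3*5 + d1 - d4 = -279/8
  d8 = d5 + d1 = 22
  d9 = d7 + d1 - d8 = -375/8
  d10 = d4*2 - d6/2 = 1297/12
  d11 = d4 - d3/3 = 1301/24
Walk from origin (0, 0):
  seg 1: up by d1 = 10 → (0, 10)
  seg 2: down by d5 = 12 → (0, -2)
  seg 3: up by d1 = 10 → (0, 8)
  seg 4: left by d7 = -279/8 → (279/8, 8)
  seg 5: right by d11 = 1301/24 → (1069/12, 8)
  seg 6: down by d8 = 22 → (1069/12, -14)
  seg 7: left by d7 = -279/8 → (2975/24, -14)
  seg 8: up by d9 = -375/8 → (2975/24, -487/8)
  seg 9: left by d11 = 1301/24 → (279/4, -487/8)
  seg 10: right by d10 = 1297/12 → (1067/6, -487/8)

d4 = 439/8
d5 = 12
d6 = 10/3
d7 = -279/8
d8 = 22
d9 = -375/8
d10 = 1297/12
d11 = 1301/24
endpoint = (1067/6, -487/8)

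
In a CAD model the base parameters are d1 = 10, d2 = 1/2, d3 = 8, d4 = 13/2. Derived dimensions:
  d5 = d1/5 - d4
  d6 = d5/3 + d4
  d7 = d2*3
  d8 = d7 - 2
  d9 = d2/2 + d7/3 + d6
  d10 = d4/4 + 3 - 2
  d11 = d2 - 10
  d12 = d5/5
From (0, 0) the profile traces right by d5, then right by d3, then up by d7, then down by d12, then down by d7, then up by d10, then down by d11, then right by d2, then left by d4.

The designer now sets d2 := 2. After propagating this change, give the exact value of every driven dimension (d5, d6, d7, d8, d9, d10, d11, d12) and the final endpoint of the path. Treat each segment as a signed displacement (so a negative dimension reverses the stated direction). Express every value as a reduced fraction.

Apply edit: d2 := 2
  d5 = d1/5 - d4 = -9/2
  d6 = d5/3 + d4 = 5
  d7 = d2*3 = 6
  d8 = d7 - 2 = 4
  d9 = d2/2 + d7/3 + d6 = 8
  d10 = d4/4 + 3 - 2 = 21/8
  d11 = d2 - 10 = -8
  d12 = d5/5 = -9/10
Walk from origin (0, 0):
  seg 1: right by d5 = -9/2 → (-9/2, 0)
  seg 2: right by d3 = 8 → (7/2, 0)
  seg 3: up by d7 = 6 → (7/2, 6)
  seg 4: down by d12 = -9/10 → (7/2, 69/10)
  seg 5: down by d7 = 6 → (7/2, 9/10)
  seg 6: up by d10 = 21/8 → (7/2, 141/40)
  seg 7: down by d11 = -8 → (7/2, 461/40)
  seg 8: right by d2 = 2 → (11/2, 461/40)
  seg 9: left by d4 = 13/2 → (-1, 461/40)

d5 = -9/2
d6 = 5
d7 = 6
d8 = 4
d9 = 8
d10 = 21/8
d11 = -8
d12 = -9/10
endpoint = (-1, 461/40)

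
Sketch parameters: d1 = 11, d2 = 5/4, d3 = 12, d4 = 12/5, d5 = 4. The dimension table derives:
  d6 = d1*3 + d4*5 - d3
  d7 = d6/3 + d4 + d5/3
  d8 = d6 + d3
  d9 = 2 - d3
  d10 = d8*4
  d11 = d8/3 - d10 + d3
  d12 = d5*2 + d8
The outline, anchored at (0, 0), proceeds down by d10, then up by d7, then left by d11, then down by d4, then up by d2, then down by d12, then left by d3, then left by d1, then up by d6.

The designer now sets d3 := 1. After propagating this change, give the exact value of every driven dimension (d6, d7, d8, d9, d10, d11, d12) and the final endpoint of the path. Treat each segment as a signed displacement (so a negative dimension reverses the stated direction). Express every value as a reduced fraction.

d6 = 44
d7 = 92/5
d8 = 45
d9 = 1
d10 = 180
d11 = -164
d12 = 53
endpoint = (152, -687/4)

Apply edit: d3 := 1
  d6 = d1*3 + d4*5 - d3 = 44
  d7 = d6/3 + d4 + d5/3 = 92/5
  d8 = d6 + d3 = 45
  d9 = 2 - d3 = 1
  d10 = d8*4 = 180
  d11 = d8/3 - d10 + d3 = -164
  d12 = d5*2 + d8 = 53
Walk from origin (0, 0):
  seg 1: down by d10 = 180 → (0, -180)
  seg 2: up by d7 = 92/5 → (0, -808/5)
  seg 3: left by d11 = -164 → (164, -808/5)
  seg 4: down by d4 = 12/5 → (164, -164)
  seg 5: up by d2 = 5/4 → (164, -651/4)
  seg 6: down by d12 = 53 → (164, -863/4)
  seg 7: left by d3 = 1 → (163, -863/4)
  seg 8: left by d1 = 11 → (152, -863/4)
  seg 9: up by d6 = 44 → (152, -687/4)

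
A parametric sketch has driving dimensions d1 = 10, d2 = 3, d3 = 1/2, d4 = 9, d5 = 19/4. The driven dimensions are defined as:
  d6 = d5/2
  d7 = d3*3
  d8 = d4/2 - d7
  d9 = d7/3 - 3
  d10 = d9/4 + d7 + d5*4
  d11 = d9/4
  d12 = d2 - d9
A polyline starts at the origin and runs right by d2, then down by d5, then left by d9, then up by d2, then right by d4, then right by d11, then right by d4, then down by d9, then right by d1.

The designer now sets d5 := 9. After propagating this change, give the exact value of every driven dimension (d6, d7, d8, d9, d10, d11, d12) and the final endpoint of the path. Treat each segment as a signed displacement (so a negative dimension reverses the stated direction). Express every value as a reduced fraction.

Apply edit: d5 := 9
  d6 = d5/2 = 9/2
  d7 = d3*3 = 3/2
  d8 = d4/2 - d7 = 3
  d9 = d7/3 - 3 = -5/2
  d10 = d9/4 + d7 + d5*4 = 295/8
  d11 = d9/4 = -5/8
  d12 = d2 - d9 = 11/2
Walk from origin (0, 0):
  seg 1: right by d2 = 3 → (3, 0)
  seg 2: down by d5 = 9 → (3, -9)
  seg 3: left by d9 = -5/2 → (11/2, -9)
  seg 4: up by d2 = 3 → (11/2, -6)
  seg 5: right by d4 = 9 → (29/2, -6)
  seg 6: right by d11 = -5/8 → (111/8, -6)
  seg 7: right by d4 = 9 → (183/8, -6)
  seg 8: down by d9 = -5/2 → (183/8, -7/2)
  seg 9: right by d1 = 10 → (263/8, -7/2)

d6 = 9/2
d7 = 3/2
d8 = 3
d9 = -5/2
d10 = 295/8
d11 = -5/8
d12 = 11/2
endpoint = (263/8, -7/2)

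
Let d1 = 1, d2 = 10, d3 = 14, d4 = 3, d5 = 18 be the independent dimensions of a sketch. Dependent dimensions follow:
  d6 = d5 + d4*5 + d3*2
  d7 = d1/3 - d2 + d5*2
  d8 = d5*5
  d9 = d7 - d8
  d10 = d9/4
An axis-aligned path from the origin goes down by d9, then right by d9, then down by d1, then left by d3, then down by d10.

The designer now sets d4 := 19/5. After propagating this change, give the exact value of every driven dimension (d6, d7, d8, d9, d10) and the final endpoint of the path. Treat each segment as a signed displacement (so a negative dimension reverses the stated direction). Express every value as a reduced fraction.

Apply edit: d4 := 19/5
  d6 = d5 + d4*5 + d3*2 = 65
  d7 = d1/3 - d2 + d5*2 = 79/3
  d8 = d5*5 = 90
  d9 = d7 - d8 = -191/3
  d10 = d9/4 = -191/12
Walk from origin (0, 0):
  seg 1: down by d9 = -191/3 → (0, 191/3)
  seg 2: right by d9 = -191/3 → (-191/3, 191/3)
  seg 3: down by d1 = 1 → (-191/3, 188/3)
  seg 4: left by d3 = 14 → (-233/3, 188/3)
  seg 5: down by d10 = -191/12 → (-233/3, 943/12)

d6 = 65
d7 = 79/3
d8 = 90
d9 = -191/3
d10 = -191/12
endpoint = (-233/3, 943/12)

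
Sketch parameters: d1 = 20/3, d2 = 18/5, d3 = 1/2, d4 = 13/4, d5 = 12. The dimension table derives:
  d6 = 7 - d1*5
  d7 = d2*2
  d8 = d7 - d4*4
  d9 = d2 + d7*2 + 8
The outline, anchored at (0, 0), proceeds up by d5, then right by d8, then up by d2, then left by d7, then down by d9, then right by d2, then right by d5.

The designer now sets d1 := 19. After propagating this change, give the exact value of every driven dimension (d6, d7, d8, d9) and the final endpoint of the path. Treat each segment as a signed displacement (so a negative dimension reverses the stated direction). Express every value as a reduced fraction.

Apply edit: d1 := 19
  d6 = 7 - d1*5 = -88
  d7 = d2*2 = 36/5
  d8 = d7 - d4*4 = -29/5
  d9 = d2 + d7*2 + 8 = 26
Walk from origin (0, 0):
  seg 1: up by d5 = 12 → (0, 12)
  seg 2: right by d8 = -29/5 → (-29/5, 12)
  seg 3: up by d2 = 18/5 → (-29/5, 78/5)
  seg 4: left by d7 = 36/5 → (-13, 78/5)
  seg 5: down by d9 = 26 → (-13, -52/5)
  seg 6: right by d2 = 18/5 → (-47/5, -52/5)
  seg 7: right by d5 = 12 → (13/5, -52/5)

d6 = -88
d7 = 36/5
d8 = -29/5
d9 = 26
endpoint = (13/5, -52/5)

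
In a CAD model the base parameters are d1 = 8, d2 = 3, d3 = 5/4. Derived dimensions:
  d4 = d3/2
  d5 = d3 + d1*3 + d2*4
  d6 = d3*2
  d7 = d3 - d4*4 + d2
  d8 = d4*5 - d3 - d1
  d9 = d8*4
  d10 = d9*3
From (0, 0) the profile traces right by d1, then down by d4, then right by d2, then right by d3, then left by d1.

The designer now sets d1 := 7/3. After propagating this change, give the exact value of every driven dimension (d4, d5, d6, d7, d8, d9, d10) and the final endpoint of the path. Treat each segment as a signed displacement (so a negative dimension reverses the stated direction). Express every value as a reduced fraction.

Apply edit: d1 := 7/3
  d4 = d3/2 = 5/8
  d5 = d3 + d1*3 + d2*4 = 81/4
  d6 = d3*2 = 5/2
  d7 = d3 - d4*4 + d2 = 7/4
  d8 = d4*5 - d3 - d1 = -11/24
  d9 = d8*4 = -11/6
  d10 = d9*3 = -11/2
Walk from origin (0, 0):
  seg 1: right by d1 = 7/3 → (7/3, 0)
  seg 2: down by d4 = 5/8 → (7/3, -5/8)
  seg 3: right by d2 = 3 → (16/3, -5/8)
  seg 4: right by d3 = 5/4 → (79/12, -5/8)
  seg 5: left by d1 = 7/3 → (17/4, -5/8)

d4 = 5/8
d5 = 81/4
d6 = 5/2
d7 = 7/4
d8 = -11/24
d9 = -11/6
d10 = -11/2
endpoint = (17/4, -5/8)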